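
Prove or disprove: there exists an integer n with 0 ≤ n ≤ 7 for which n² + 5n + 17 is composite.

The values for n = 0, 1, …, 7 are 17, 23, 31, 41, 53, 67, 83, 101, and each of these is prime.
So no value in the range makes the expression composite.

No such integer n in that range exists.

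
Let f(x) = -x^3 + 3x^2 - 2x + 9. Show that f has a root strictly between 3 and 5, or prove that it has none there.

f(3) = 3 and f(5) = -51, which have opposite signs.
As a polynomial, f is continuous on every closed interval.
By the Intermediate Value Theorem, f takes the value 0 somewhere in the open interval.

Yes, f has a root in the interval.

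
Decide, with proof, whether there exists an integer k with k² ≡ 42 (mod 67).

No, no such integer exists.

67 is prime, so by Euler's criterion 42 is a square mod 67 iff 42^((67−1)/2) = 42^33 ≡ 1 (mod 67).
Squaring successively (mod 67): 42^2 = 1764 ≡ 22; 42^4 ≡ 22² = 484 ≡ 15; 42^8 ≡ 15² = 225 ≡ 24; 42^16 ≡ 24² = 576 ≡ 40; 42^32 ≡ 40² = 1600 ≡ 59.
Since 33 = 32 + 1, 42^33 ≡ 59 · 42; multiplying out mod 67: 59·42 = 2478 ≡ 66. Thus 42^33 ≡ 66 ≡ −1 (mod 67).
By Euler's criterion 42 is a quadratic non-residue mod 67: no k satisfies k² ≡ 42 (mod 67).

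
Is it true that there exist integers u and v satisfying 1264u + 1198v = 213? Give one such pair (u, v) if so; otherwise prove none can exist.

gcd(1264, 1198) = 2, so every integer of the form 1264u + 1198v is a multiple of 2.
However 213 leaves remainder 1 on division by 2.
So the equation is unsolvable over ℤ.

No such integers exist.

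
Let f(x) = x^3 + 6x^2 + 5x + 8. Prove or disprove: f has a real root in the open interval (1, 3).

No.

The endpoint values f(1) = 20 and f(3) = 104 are both positive. Claim: f(x) > 0 for every x in (1, 3).
Substitute x = 1 + u, where 0 < u < 2 on the interval. Expanding, f(1 + u) = u^3 + 9u^2 + 20u + 20.
All 4 nonzero coefficients of this polynomial in u are positive; hence for u > 0 the value is a sum of positive terms (the constant 20 among them).
So f is strictly positive on (1, 3); no root exists in the interval.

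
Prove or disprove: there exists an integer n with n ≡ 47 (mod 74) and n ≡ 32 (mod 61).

n = 2045

The moduli 74 and 61 are coprime, so by the Chinese Remainder Theorem a unique solution modulo 4514 exists.
Any solution of the first congruence is n = 47 + 74t; substituting into the second, 74t ≡ 32 − 47 ≡ 46 (mod 61).
74 ≡ 13 (mod 61), so this reads 13t ≡ 46 (mod 61). Invert 13 mod 61 by the Euclidean algorithm: 61 = 4·13 + 9, 13 = 1·9 + 4, 9 = 2·4 + 1, 4 = 4·1 + 0; back-substituting, 1 = 9 − 2·4 = 9 − 2·(13 − 1·9) = −2·13 + 3·9 = −2·13 + 3·(61 − 4·13) = 3·61 − 14·13. Hence 13·(-14) ≡ 1, so 13⁻¹ ≡ -14 ≡ 47 (mod 61).
Multiplying by 47: t ≡ 47·46 = 2162 ≡ 27 (mod 61).
Taking t = 27 gives n = 47 + 74·27 = 2045.
Indeed 2045 ≡ 47 (mod 74) and 2045 ≡ 32 (mod 61).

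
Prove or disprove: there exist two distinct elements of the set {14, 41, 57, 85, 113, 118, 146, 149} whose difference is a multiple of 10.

Reduce each element modulo 10: 14↦4, 41↦1, 57↦7, 85↦5, 113↦3, 118↦8, 146↦6, 149↦9.
These 8 residues are pairwise different, hence no difference of two elements is divisible by 10.

No, no such pair exists.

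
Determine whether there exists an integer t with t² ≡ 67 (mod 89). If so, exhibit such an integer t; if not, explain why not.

t = 44 works: 44² = 1936, and 1936 − 67 = 1869 = 21·89.

t = 44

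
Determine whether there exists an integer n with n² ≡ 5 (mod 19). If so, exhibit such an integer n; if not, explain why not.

n = 10 works: 10² = 100, and 100 − 5 = 95 = 5·19.

n = 10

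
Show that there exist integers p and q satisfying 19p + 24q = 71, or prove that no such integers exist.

19 and 24 are coprime, so 19p + 24q ranges over all of ℤ.
Dividing repeatedly: 24 = 1·19 + 5, 19 = 3·5 + 4, 5 = 1·4 + 1, 4 = 4·1 + 0.
Back-substituting, 1 = 5 − 1·4 = 5 − (19 − 3·5) = −19 + 4·5 = −19 + 4·(24 − 1·19) = 4·24 − 5·19; that is, 19·(-5) + 24·4 = 1.
Times 71: 19·(-355) + 24·284 = 71, so (-355, 284) solves it.
The general solution is p = -355 + 24k, q = 284 − 19k; taking k = 15 gives the smaller pair p = 5, q = -1.
Check: 19·5 + 24·(-1) = 95 − 24 = 71. ✓

p = 5, q = -1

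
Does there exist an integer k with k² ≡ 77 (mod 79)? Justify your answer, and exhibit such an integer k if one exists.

79 is prime, so by Euler's criterion 77 is a square mod 79 iff 77^((79−1)/2) = 77^39 ≡ 1 (mod 79).
Repeated squaring mod 79: 77^2 = 5929 ≡ 4; 77^4 ≡ 4² = 16 ≡ 16; 77^8 ≡ 16² = 256 ≡ 19; 77^16 ≡ 19² = 361 ≡ 45; 77^32 ≡ 45² = 2025 ≡ 50.
Since 39 = 32 + 4 + 2 + 1, 77^39 ≡ 50 · 16 · 4 · 77; multiplying out mod 79: 50·16 = 800 ≡ 10, then 10·4 = 40 ≡ 40, then 40·77 = 3080 ≡ 78. Thus 77^39 ≡ 78 ≡ −1 (mod 79).
By Euler's criterion 77 is a quadratic non-residue mod 79: no k satisfies k² ≡ 77 (mod 79).

No such integer exists.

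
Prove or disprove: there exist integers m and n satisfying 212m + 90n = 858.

gcd(212, 90) = 2, and 2 divides 858, so integer solutions exist.
Dividing through by 2 reduces the equation to 106m + 45n = 429.
Euclidean algorithm: 106 = 2·45 + 16, 45 = 2·16 + 13, 16 = 1·13 + 3, 13 = 4·3 + 1, 3 = 3·1 + 0.
Working back up the chain: 1 = 13 − 4·3 = 13 − 4·(16 − 1·13) = −4·16 + 5·13 = −4·16 + 5·(45 − 2·16) = 5·45 − 14·16 = 5·45 − 14·(106 − 2·45) = −14·106 + 33·45. So 106·(-14) + 45·33 = 1.
Multiplying through by 429: m = (-14)·429 = -6006, n = 33·429 = 14157 is a solution.
Adding 134·45 to m and subtracting 134·106 from n gives the tidier solution (24, -47).
Indeed 212·24 + 90·(-47) = 5088 − 4230 = 858.

m = 24, n = -47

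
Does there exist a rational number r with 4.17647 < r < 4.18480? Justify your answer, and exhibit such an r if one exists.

r = 46/11

Multiplying by 11: 11·4.17647 = 45.94117 and 11·4.18480 = 46.03280, so the integer 46 lies strictly between them.
Hence 46/11 is a rational number with 4.17647 < 46/11 < 4.18480.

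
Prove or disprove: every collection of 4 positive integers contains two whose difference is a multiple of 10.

Take the 4 consecutive integers 44, 45, 46, 47: their residues mod 10 are all distinct because 4 ≤ 10.
Any two of them differ by at most 3 < 10 and by at least 1, so no difference is a multiple of 10.

No, the set {44, 45, 46, 47} is a counterexample.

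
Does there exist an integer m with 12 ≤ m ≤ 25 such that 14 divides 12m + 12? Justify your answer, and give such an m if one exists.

At m = 12 the value 156 is not a multiple of 14. At m = 13 we get 12·13 + 12 = 168, and 168 = 14·12.

m = 13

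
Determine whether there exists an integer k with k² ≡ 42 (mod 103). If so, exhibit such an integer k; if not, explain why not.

Apply Euler's criterion with the prime 103: 42 is a quadratic residue iff 42^51 ≡ 1 (mod 103), and a non-residue iff it is ≡ −1.
Repeated squaring mod 103: 42^2 = 1764 ≡ 13; 42^4 ≡ 13² = 169 ≡ 66; 42^8 ≡ 66² = 4356 ≡ 30; 42^16 ≡ 30² = 900 ≡ 76; 42^32 ≡ 76² = 5776 ≡ 8.
Since 51 = 32 + 16 + 2 + 1, 42^51 ≡ 8 · 76 · 13 · 42; multiplying out mod 103: 8·76 = 608 ≡ 93, then 93·13 = 1209 ≡ 76, then 76·42 = 3192 ≡ 102. Thus 42^51 ≡ 102 ≡ −1 (mod 103).
The value −1 means 42 is a non-residue modulo 103, so k² ≡ 42 (mod 103) is impossible.

There is no such integer.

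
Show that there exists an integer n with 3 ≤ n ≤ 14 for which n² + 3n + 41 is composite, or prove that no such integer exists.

n = 7

At n = 7: 7² + 3·7 + 41 = 111 = 3·37, which is composite.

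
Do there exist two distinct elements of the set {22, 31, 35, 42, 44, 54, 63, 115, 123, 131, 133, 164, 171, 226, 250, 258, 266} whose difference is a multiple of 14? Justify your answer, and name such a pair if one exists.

31 mod 14 = 3 and 115 mod 14 = 3, so 115 − 31 = 84 = 6·14.

Yes: 31 and 115.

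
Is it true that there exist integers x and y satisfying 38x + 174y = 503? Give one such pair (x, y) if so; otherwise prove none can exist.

No such integers exist.

Both 38 and 174 are divisible by gcd(38, 174) = 2, hence so is any combination 38x + 174y.
But 503 is not a multiple of 2 (it leaves remainder 1).
So the equation is unsolvable over ℤ.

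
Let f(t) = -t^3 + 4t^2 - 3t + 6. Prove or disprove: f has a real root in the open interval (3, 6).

Yes, f has a root in the interval.

f(3) = 6 and f(6) = -84, which have opposite signs.
As a polynomial, f is continuous on every closed interval.
By the Intermediate Value Theorem f must vanish at some point of (3, 6).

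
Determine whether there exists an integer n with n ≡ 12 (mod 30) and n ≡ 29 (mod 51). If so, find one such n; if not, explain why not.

No, no such integer exists.

Reduce both congruences modulo 3, which divides 30 and 51: they say n ≡ 12 (mod 3) and n ≡ 29 (mod 3).
But 12 mod 3 = 0 while 29 mod 3 = 2, a contradiction.
Therefore no such n exists.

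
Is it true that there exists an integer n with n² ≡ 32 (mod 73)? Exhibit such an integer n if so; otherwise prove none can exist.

n = 18

Take n = 18. Then 18² = 324 = 4·73 + 32, so 18² ≡ 32 (mod 73).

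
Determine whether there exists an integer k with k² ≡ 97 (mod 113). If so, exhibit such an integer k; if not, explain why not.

k = 53 works: 53² = 2809, and 2809 − 97 = 2712 = 24·113.

k = 53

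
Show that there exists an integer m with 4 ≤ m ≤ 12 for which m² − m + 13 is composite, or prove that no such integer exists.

m = 11

At m = 11: 11² − 11 + 13 = 123 = 3·41, which is composite.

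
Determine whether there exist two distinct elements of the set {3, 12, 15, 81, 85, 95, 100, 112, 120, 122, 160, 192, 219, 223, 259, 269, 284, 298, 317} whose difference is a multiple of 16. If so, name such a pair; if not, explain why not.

Yes: 3 and 259.

3 mod 16 = 3 and 259 mod 16 = 3, so 259 − 3 = 256 = 16·16.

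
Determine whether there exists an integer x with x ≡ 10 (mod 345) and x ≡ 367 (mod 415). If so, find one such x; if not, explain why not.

No such integer exists.

gcd(345, 415) = 5. If x ≡ 10 (mod 345) and x ≡ 367 (mod 415), then x ≡ 10 (mod 5) and x ≡ 367 (mod 5).
These are incompatible: 10 − 367 = -357 is not divisible by 5.
So no integer satisfies both congruences.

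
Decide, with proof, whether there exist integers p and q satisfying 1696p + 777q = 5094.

p = 594, q = -1290

Since gcd(1696, 777) = 1, every integer is an integer combination of 1696 and 777.
Run the Euclidean algorithm on 1696 and 777: 1696 = 2·777 + 142, 777 = 5·142 + 67, 142 = 2·67 + 8, 67 = 8·8 + 3, 8 = 2·3 + 2, 3 = 1·2 + 1, 2 = 2·1 + 0.
Unwinding: 1 = 3 − 1·2 = 3 − (8 − 2·3) = −8 + 3·3 = −8 + 3·(67 − 8·8) = 3·67 − 25·8 = 3·67 − 25·(142 − 2·67) = −25·142 + 53·67 = −25·142 + 53·(777 − 5·142) = 53·777 − 290·142 = 53·777 − 290·(1696 − 2·777) = −290·1696 + 633·777, i.e. 1696·(-290) + 777·633 = 1.
Multiplying through by 5094: p = (-290)·5094 = -1477260, q = 633·5094 = 3224502 is a solution.
Adding 1902·777 to p and subtracting 1902·1696 from q gives the tidier solution (594, -1290).
Indeed 1696·594 + 777·(-1290) = 1007424 − 1002330 = 5094.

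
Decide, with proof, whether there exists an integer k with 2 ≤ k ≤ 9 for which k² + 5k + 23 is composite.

There is no such integer k in that range.

The values for k = 2, 3, …, 9 are 37, 47, 59, 73, 89, 107, 127, 149, and each of these is prime.
So no value in the range makes the expression composite.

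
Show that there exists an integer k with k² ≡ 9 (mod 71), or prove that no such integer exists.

Take k = 3. Then 3² = 9, and since 0 ≤ 9 < 71 this is already reduced: 3² ≡ 9 (mod 71).

k = 3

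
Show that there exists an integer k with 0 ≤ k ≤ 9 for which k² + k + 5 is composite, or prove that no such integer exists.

k = 8

At k = 8: 8² + 8 + 5 = 77 = 7·11, which is composite.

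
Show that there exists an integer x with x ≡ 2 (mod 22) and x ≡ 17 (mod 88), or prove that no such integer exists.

gcd(22, 88) = 22. If x ≡ 2 (mod 22) and x ≡ 17 (mod 88), then x ≡ 2 (mod 22) and x ≡ 17 (mod 22).
These are incompatible: 2 − 17 = -15 is not divisible by 22.
Hence the system has no solution.

No, no such integer exists.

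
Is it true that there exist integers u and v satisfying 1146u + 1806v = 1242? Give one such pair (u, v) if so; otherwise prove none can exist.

u = 72, v = -45

Since gcd(1146, 1806) = 6 and 1242 = 6·207, Bézout's identity guarantees a solution.
Dividing through by 6 reduces the equation to 191u + 301v = 207.
Dividing repeatedly: 301 = 1·191 + 110, 191 = 1·110 + 81, 110 = 1·81 + 29, 81 = 2·29 + 23, 29 = 1·23 + 6, 23 = 3·6 + 5, 6 = 1·5 + 1, 5 = 5·1 + 0.
Back-substituting, 1 = 6 − 1·5 = 6 − (23 − 3·6) = −23 + 4·6 = −23 + 4·(29 − 1·23) = 4·29 − 5·23 = 4·29 − 5·(81 − 2·29) = −5·81 + 14·29 = −5·81 + 14·(110 − 1·81) = 14·110 − 19·81 = 14·110 − 19·(191 − 1·110) = −19·191 + 33·110 = −19·191 + 33·(301 − 1·191) = 33·301 − 52·191; that is, 191·(-52) + 301·33 = 1.
Scaling by 207 gives the particular solution (u, v) = (-10764, 6831).
The general solution is u = -10764 + 301k, v = 6831 − 191k; taking k = 36 gives the smaller pair u = 72, v = -45.
Indeed 1146·72 + 1806·(-45) = 82512 − 81270 = 1242.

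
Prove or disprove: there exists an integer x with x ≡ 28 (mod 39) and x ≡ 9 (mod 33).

gcd(39, 33) = 3. If x ≡ 28 (mod 39) and x ≡ 9 (mod 33), then x ≡ 28 (mod 3) and x ≡ 9 (mod 3).
But 28 mod 3 = 1 while 9 mod 3 = 0, a contradiction.
Therefore no such x exists.

There is no such integer.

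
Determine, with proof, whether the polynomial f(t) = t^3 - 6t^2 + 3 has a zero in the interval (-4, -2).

f(-4) = -157 and f(-2) = -29, both negative, so a sign-change argument is unavailable; we show f keeps this sign on the whole interval.
Substitute t = -2 − u, where 0 < u < 2 on the interval. Expanding, f(-2 − u) = -u^3 - 12u^2 - 36u - 29.
All 4 nonzero coefficients of this polynomial in u are negative; hence for u > 0 the value is a sum of negative terms (the constant -29 among them).
So f is strictly negative on (-4, -2); no root exists in the interval.

No such root exists.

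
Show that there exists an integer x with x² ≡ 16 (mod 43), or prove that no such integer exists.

Take x = 4. Then 4² = 16, and since 0 ≤ 16 < 43 this is already reduced: 4² ≡ 16 (mod 43).

x = 4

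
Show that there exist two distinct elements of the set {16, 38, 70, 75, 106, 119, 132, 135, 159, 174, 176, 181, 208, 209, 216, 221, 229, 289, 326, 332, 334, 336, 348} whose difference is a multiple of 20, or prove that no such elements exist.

16 mod 20 = 16 and 176 mod 20 = 16, so 176 − 16 = 160 = 8·20.

16 and 176 are such a pair.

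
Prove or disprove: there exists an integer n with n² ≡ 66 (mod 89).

No such integer exists.

89 is prime, so by Euler's criterion 66 is a square mod 89 iff 66^((89−1)/2) = 66^44 ≡ 1 (mod 89).
Repeated squaring mod 89: 66^2 = 4356 ≡ 84; 66^4 ≡ 84² = 7056 ≡ 25; 66^8 ≡ 25² = 625 ≡ 2; 66^16 ≡ 2² = 4 ≡ 4; 66^32 ≡ 4² = 16 ≡ 16.
Since 44 = 32 + 8 + 4, 66^44 ≡ 16 · 2 · 25; multiplying out mod 89: 16·2 = 32 ≡ 32, then 32·25 = 800 ≡ 88. Thus 66^44 ≡ 88 ≡ −1 (mod 89).
By Euler's criterion 66 is a quadratic non-residue mod 89: no n satisfies n² ≡ 66 (mod 89).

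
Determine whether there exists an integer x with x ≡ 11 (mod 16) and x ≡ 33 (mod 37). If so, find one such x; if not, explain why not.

x = 107

The moduli 16 and 37 are coprime, so by the Chinese Remainder Theorem a unique solution modulo 592 exists.
Any solution of the first congruence is x = 11 + 16t; substituting into the second, 16t ≡ 33 − 11 ≡ 22 (mod 37).
Invert 16 mod 37 by the Euclidean algorithm: 37 = 2·16 + 5, 16 = 3·5 + 1, 5 = 5·1 + 0; back-substituting, 1 = 16 − 3·5 = 16 − 3·(37 − 2·16) = −3·37 + 7·16. Hence 16·7 ≡ 1, so 16⁻¹ ≡ 7 (mod 37).
Therefore t ≡ 7·22 = 154 ≡ 6 (mod 37).
Taking t = 6 gives x = 11 + 16·6 = 107.
Indeed 107 ≡ 11 (mod 16) and 107 ≡ 33 (mod 37).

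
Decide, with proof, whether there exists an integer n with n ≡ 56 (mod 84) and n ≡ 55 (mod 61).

n = 4508

Since 84 and 61 share no common factor, CRT says the pair of congruences has a solution (unique mod 5124).
Any solution of the first congruence is n = 56 + 84t; substituting into the second, 84t ≡ 55 − 56 ≡ 60 (mod 61).
84 ≡ 23 (mod 61), so this reads 23t ≡ 60 (mod 61). Since 23·8 = 184 = 3·61 + 1, the inverse of 23 mod 61 is 8.
Therefore t ≡ 8·60 = 480 ≡ 53 (mod 61).
Taking t = 53 gives n = 56 + 84·53 = 4508.
Check: 4508 mod 84 = 56, 4508 mod 61 = 55. ✓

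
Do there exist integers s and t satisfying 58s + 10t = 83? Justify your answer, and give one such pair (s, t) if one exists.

gcd(58, 10) = 2, so every integer of the form 58s + 10t is a multiple of 2.
But 83 = 2·41 + 1, so 2 ∤ 83.
Therefore 58s + 10t = 83 has no solution in integers.

No, no such integers exist.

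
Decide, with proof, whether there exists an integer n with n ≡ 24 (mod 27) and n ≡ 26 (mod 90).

No such integer exists.

gcd(27, 90) = 9. If n ≡ 24 (mod 27) and n ≡ 26 (mod 90), then n ≡ 24 (mod 9) and n ≡ 26 (mod 9).
However 24 ≡ 6 and 26 ≡ 8 (mod 9), and 6 ≠ 8.
Therefore no such n exists.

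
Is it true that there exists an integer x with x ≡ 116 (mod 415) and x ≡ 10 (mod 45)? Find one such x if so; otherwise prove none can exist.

No, no such integer exists.

Reduce both congruences modulo 5, which divides 415 and 45: they say x ≡ 116 (mod 5) and x ≡ 10 (mod 5).
However 116 ≡ 1 and 10 ≡ 0 (mod 5), and 1 ≠ 0.
Therefore no such x exists.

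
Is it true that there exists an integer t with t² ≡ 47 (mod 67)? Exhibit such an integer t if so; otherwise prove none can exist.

Take t = 28. Then 28² = 784 = 11·67 + 47, so 28² ≡ 47 (mod 67).

t = 28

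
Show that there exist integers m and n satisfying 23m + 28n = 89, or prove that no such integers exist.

m = 27, n = -19

23 and 28 are coprime, so 23m + 28n ranges over all of ℤ.
Euclidean algorithm: 28 = 1·23 + 5, 23 = 4·5 + 3, 5 = 1·3 + 2, 3 = 1·2 + 1, 2 = 2·1 + 0.
Back-substituting, 1 = 3 − 1·2 = 3 − (5 − 1·3) = −5 + 2·3 = −5 + 2·(23 − 4·5) = 2·23 − 9·5 = 2·23 − 9·(28 − 1·23) = −9·28 + 11·23; that is, 23·11 + 28·(-9) = 1.
Times 89: 23·979 + 28·(-801) = 89, so (979, -801) solves it.
The general solution is m = 979 + 28k, n = -801 − 23k; taking k = -34 gives the smaller pair m = 27, n = -19.
Check: 23·27 + 28·(-19) = 621 − 532 = 89. ✓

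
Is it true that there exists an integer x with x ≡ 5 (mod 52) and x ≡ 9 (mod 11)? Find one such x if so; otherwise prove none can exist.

Since 52 and 11 share no common factor, CRT says the pair of congruences has a solution (unique mod 572).
Any solution of the first congruence is x = 5 + 52t; substituting into the second, 52t ≡ 9 − 5 ≡ 4 (mod 11).
52 ≡ 8 (mod 11), so this reads 8t ≡ 4 (mod 11). Note 8·7 = 56 ≡ 1 (mod 11) (as 56 − 1 = 5·11), so 8⁻¹ ≡ 7.
Therefore t ≡ 7·4 = 28 ≡ 6 (mod 11).
Taking t = 6 gives x = 5 + 52·6 = 317.
Check: 317 mod 52 = 5, 317 mod 11 = 9. ✓

x = 317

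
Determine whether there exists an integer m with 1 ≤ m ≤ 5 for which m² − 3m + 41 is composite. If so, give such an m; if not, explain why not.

At m = 1: 1² − 3·1 + 41 = 39 = 3·13, which is composite.

m = 1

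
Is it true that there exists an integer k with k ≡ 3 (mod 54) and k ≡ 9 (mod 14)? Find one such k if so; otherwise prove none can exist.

The moduli are not coprime: gcd(54, 14) = 2. Compatibility requires 2 ∣ (9 − 3) = 6, which holds, so solutions exist.
Step through k = 3, 3 + 54, 3 + 2·54, …: the values 3, 57, 111, 165, 219 reduce mod 14 to 3, 1, 13, 11, 9. The value 219 hits 9.
Verify: 219 = 4·54 + 3 and 219 = 15·14 + 9. ✓

k = 219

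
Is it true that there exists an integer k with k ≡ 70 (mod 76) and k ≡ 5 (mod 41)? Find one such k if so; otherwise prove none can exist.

k = 374

Since 76 and 41 share no common factor, CRT says the pair of congruences has a solution (unique mod 3116).
Write k = 70 + 76t and require 70 + 76t ≡ 5 (mod 41), i.e. 76t ≡ 17 (mod 41).
76 ≡ 35 (mod 41), so this reads 35t ≡ 17 (mod 41). To invert 35 modulo 41: 41 = 1·35 + 6, 35 = 5·6 + 5, 6 = 1·5 + 1, 5 = 5·1 + 0, and unwinding, 1 = 6 − 1·5 = 6 − (35 − 5·6) = −35 + 6·6 = −35 + 6·(41 − 1·35) = 6·41 − 7·35. Thus 35⁻¹ ≡ -7 ≡ 34 (mod 41).
Multiplying by 34: t ≡ 34·17 = 578 ≡ 4 (mod 41).
With t = 4: k = 70 + 76·4 = 374.
Verify: 374 = 4·76 + 70 and 374 = 9·41 + 5. ✓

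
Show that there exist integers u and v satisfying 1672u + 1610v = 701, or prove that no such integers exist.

gcd(1672, 1610) = 2, so every integer of the form 1672u + 1610v is a multiple of 2.
However 701 leaves remainder 1 on division by 2.
So the equation is unsolvable over ℤ.

No such integers exist.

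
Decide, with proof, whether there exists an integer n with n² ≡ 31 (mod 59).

Apply Euler's criterion with the prime 59: 31 is a quadratic residue iff 31^29 ≡ 1 (mod 59), and a non-residue iff it is ≡ −1.
Repeated squaring mod 59: 31^2 = 961 ≡ 17; 31^4 ≡ 17² = 289 ≡ 53; 31^8 ≡ 53² = 2809 ≡ 36; 31^16 ≡ 36² = 1296 ≡ 57.
Since 29 = 16 + 8 + 4 + 1, 31^29 ≡ 57 · 36 · 53 · 31; multiplying out mod 59: 57·36 = 2052 ≡ 46, then 46·53 = 2438 ≡ 19, then 19·31 = 589 ≡ 58. Thus 31^29 ≡ 58 ≡ −1 (mod 59).
By Euler's criterion 31 is a quadratic non-residue mod 59: no n satisfies n² ≡ 31 (mod 59).

There is no such integer.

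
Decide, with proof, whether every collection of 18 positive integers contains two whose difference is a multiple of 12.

True.

Each integer lies in one of the 12 residue classes modulo 12.
With 18 integers and only 12 classes, the pigeonhole principle forces two of them, say a and b, into the same class.
Their difference a − b is then a multiple of 12.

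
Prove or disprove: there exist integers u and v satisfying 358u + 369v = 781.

u = 298, v = -287

358 and 369 are coprime, so 358u + 369v ranges over all of ℤ.
Euclidean algorithm: 369 = 1·358 + 11, 358 = 32·11 + 6, 11 = 1·6 + 5, 6 = 1·5 + 1, 5 = 5·1 + 0.
Working back up the chain: 1 = 6 − 1·5 = 6 − (11 − 1·6) = −11 + 2·6 = −11 + 2·(358 − 32·11) = 2·358 − 65·11 = 2·358 − 65·(369 − 1·358) = −65·369 + 67·358. So 358·67 + 369·(-65) = 1.
Scaling by 781 gives the particular solution (u, v) = (52327, -50765).
Subtracting 141·369 from u and adding 141·358 to v gives the tidier solution (298, -287).
Check: 358·298 + 369·(-287) = 106684 − 105903 = 781. ✓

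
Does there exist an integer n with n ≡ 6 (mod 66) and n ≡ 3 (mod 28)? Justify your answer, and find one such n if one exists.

Reduce both congruences modulo 2, which divides 66 and 28: they say n ≡ 6 (mod 2) and n ≡ 3 (mod 2).
But 6 mod 2 = 0 while 3 mod 2 = 1, a contradiction.
Hence the system has no solution.

There is no such integer.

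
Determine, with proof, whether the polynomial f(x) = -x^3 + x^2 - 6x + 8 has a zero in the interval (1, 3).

Such a root exists.

f(1) = 2 and f(3) = -28, which have opposite signs.
As a polynomial, f is continuous on every closed interval.
By the Intermediate Value Theorem, f takes the value 0 somewhere in the open interval.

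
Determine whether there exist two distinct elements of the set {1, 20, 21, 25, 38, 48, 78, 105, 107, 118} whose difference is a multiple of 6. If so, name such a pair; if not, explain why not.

Yes: 1 and 25.

1 mod 6 = 1 and 25 mod 6 = 1, so 25 − 1 = 24 = 4·6.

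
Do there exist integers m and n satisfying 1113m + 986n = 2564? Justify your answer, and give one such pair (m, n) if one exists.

m = 618, n = -695

1113 and 986 are coprime, so 1113m + 986n ranges over all of ℤ.
Dividing repeatedly: 1113 = 1·986 + 127, 986 = 7·127 + 97, 127 = 1·97 + 30, 97 = 3·30 + 7, 30 = 4·7 + 2, 7 = 3·2 + 1, 2 = 2·1 + 0.
Working back up the chain: 1 = 7 − 3·2 = 7 − 3·(30 − 4·7) = −3·30 + 13·7 = −3·30 + 13·(97 − 3·30) = 13·97 − 42·30 = 13·97 − 42·(127 − 1·97) = −42·127 + 55·97 = −42·127 + 55·(986 − 7·127) = 55·986 − 427·127 = 55·986 − 427·(1113 − 1·986) = −427·1113 + 482·986. So 1113·(-427) + 986·482 = 1.
Multiplying through by 2564: m = (-427)·2564 = -1094828, n = 482·2564 = 1235848 is a solution.
Shifting by a multiple of (986, −1113) keeps it a solution: m = -1094828 + 1111·986 = 618, n = 1235848 − 1111·1113 = -695.
Check: 1113·618 + 986·(-695) = 687834 − 685270 = 2564. ✓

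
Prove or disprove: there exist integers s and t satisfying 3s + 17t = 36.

3 and 17 are coprime, so 3s + 17t ranges over all of ℤ.
Euclidean algorithm: 17 = 5·3 + 2, 3 = 1·2 + 1, 2 = 2·1 + 0.
Unwinding: 1 = 3 − 1·2 = 3 − (17 − 5·3) = −17 + 6·3, i.e. 3·6 + 17·(-1) = 1.
Times 36: 3·216 + 17·(-36) = 36, so (216, -36) solves it.
Shifting by a multiple of (17, −3) keeps it a solution: s = 216 − 12·17 = 12, t = -36 + 12·3 = 0.
Indeed 3·12 + 17·0 = 36 + 0 = 36.

s = 12, t = 0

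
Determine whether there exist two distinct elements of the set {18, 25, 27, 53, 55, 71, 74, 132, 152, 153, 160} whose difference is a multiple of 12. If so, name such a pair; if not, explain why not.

Two integers differ by a multiple of 12 exactly when they have the same residue mod 12. The residues are 18↦6, 25↦1, 27↦3, 53↦5, 55↦7, 71↦11, 74↦2, 132↦0, 152↦8, 153↦9, 160↦4.
These 11 residues are pairwise different, hence no difference of two elements is divisible by 12.

No such pair exists.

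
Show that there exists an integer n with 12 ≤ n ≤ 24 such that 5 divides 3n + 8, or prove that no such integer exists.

n = 14 works, since 3·14 + 8 = 50 = 10·5.

n = 14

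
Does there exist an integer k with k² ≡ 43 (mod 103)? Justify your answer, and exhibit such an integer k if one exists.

No such integer exists.

103 is prime, so by Euler's criterion 43 is a square mod 103 iff 43^((103−1)/2) = 43^51 ≡ 1 (mod 103).
Repeated squaring mod 103: 43^2 = 1849 ≡ 98; 43^4 ≡ 98² = 9604 ≡ 25; 43^8 ≡ 25² = 625 ≡ 7; 43^16 ≡ 7² = 49 ≡ 49; 43^32 ≡ 49² = 2401 ≡ 32.
Since 51 = 32 + 16 + 2 + 1, 43^51 ≡ 32 · 49 · 98 · 43; multiplying out mod 103: 32·49 = 1568 ≡ 23, then 23·98 = 2254 ≡ 91, then 91·43 = 3913 ≡ 102. Thus 43^51 ≡ 102 ≡ −1 (mod 103).
By Euler's criterion 43 is a quadratic non-residue mod 103: no k satisfies k² ≡ 43 (mod 103).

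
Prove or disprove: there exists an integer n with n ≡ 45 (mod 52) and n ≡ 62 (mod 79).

The moduli 52 and 79 are coprime, so by the Chinese Remainder Theorem a unique solution modulo 4108 exists.
Any solution of the first congruence is n = 45 + 52t; substituting into the second, 52t ≡ 62 − 45 ≡ 17 (mod 79).
Note 52·38 = 1976 ≡ 1 (mod 79) (as 1976 − 1 = 25·79), so 52⁻¹ ≡ 38.
Therefore t ≡ 38·17 = 646 ≡ 14 (mod 79).
Taking t = 14 gives n = 45 + 52·14 = 773.
Indeed 773 ≡ 45 (mod 52) and 773 ≡ 62 (mod 79).

n = 773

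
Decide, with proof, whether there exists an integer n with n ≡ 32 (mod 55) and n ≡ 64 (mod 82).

gcd(55, 82) = 1, so the Chinese Remainder Theorem guarantees exactly one residue class mod 4510 satisfying both.
Write n = 32 + 55t and require 32 + 55t ≡ 64 (mod 82), i.e. 55t ≡ 32 (mod 82).
To invert 55 modulo 82: 82 = 1·55 + 27, 55 = 2·27 + 1, 27 = 27·1 + 0, and unwinding, 1 = 55 − 2·27 = 55 − 2·(82 − 1·55) = −2·82 + 3·55. Thus 55⁻¹ ≡ 3 (mod 82).
Multiplying by 3: t ≡ 3·32 = 96 ≡ 14 (mod 82).
With t = 14: n = 32 + 55·14 = 802.
Check: 802 mod 55 = 32, 802 mod 82 = 64. ✓

n = 802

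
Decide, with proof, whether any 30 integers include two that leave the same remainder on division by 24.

True.

Each integer lies in one of the 24 residue classes modulo 24.
Placing 30 integers into 24 classes, some class receives at least two — say a and b.
That is, a and b leave the same remainder on division by 24, as claimed.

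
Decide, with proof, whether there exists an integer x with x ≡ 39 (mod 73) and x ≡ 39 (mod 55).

x = 39

The moduli 73 and 55 are coprime, so by the Chinese Remainder Theorem a unique solution modulo 4015 exists.
Write x = 39 + 73t and require 39 + 73t ≡ 39 (mod 55), i.e. 73t ≡ 0 (mod 55).
73 ≡ 18 (mod 55), so this reads 18t ≡ 0 (mod 55). t = 0 satisfies this.
Taking t = 0 gives x = 39 + 73·0 = 39.
Indeed 39 ≡ 39 (mod 73) and 39 ≡ 39 (mod 55).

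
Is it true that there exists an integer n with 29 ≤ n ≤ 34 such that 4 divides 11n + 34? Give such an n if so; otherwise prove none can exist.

Try n = 30: 11·30 + 34 = 364 = 91·4, which is divisible by 4.

n = 30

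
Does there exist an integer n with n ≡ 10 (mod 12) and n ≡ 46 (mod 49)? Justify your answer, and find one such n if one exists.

Since 12 and 49 share no common factor, CRT says the pair of congruences has a solution (unique mod 588).
Write n = 10 + 12t and require 10 + 12t ≡ 46 (mod 49), i.e. 12t ≡ 36 (mod 49).
To invert 12 modulo 49: 49 = 4·12 + 1, 12 = 12·1 + 0, and unwinding, 1 = 49 − 4·12. Thus 12⁻¹ ≡ -4 ≡ 45 (mod 49).
Multiplying by 45: t ≡ 45·36 = 1620 ≡ 3 (mod 49).
Taking t = 3 gives n = 10 + 12·3 = 46.
Verify: 46 = 3·12 + 10 and 46 = 0·49 + 46. ✓

n = 46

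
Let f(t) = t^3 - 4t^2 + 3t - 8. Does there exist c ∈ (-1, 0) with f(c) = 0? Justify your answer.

f has no root in that interval.

The endpoint values f(-1) = -16 and f(0) = -8 are both negative. Claim: f(t) < 0 for every t in (-1, 0).
Substitute t = −u, where 0 < u < 1 on the interval. Expanding, f(−u) = -u^3 - 4u^2 - 3u - 8.
All 4 nonzero coefficients of this polynomial in u are negative; hence for u > 0 the value is a sum of negative terms (the constant -8 among them).
Therefore f(t) < 0 throughout (-1, 0), and f has no zero there.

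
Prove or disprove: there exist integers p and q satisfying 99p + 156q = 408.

p = 12, q = -5

Every value of 99p + 156q is a multiple of gcd(99, 156) = 3; since 3 ∣ 408, solutions exist.
Dividing through by 3 reduces the equation to 33p + 52q = 136.
Dividing repeatedly: 52 = 1·33 + 19, 33 = 1·19 + 14, 19 = 1·14 + 5, 14 = 2·5 + 4, 5 = 1·4 + 1, 4 = 4·1 + 0.
Working back up the chain: 1 = 5 − 1·4 = 5 − (14 − 2·5) = −14 + 3·5 = −14 + 3·(19 − 1·14) = 3·19 − 4·14 = 3·19 − 4·(33 − 1·19) = −4·33 + 7·19 = −4·33 + 7·(52 − 1·33) = 7·52 − 11·33. So 33·(-11) + 52·7 = 1.
Times 136: 33·(-1496) + 52·952 = 136, so (-1496, 952) solves it.
The general solution is p = -1496 + 52k, q = 952 − 33k; taking k = 29 gives the smaller pair p = 12, q = -5.
Indeed 99·12 + 156·(-5) = 1188 − 780 = 408.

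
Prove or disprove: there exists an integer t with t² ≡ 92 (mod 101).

t = 30

t = 30 works: 30² = 900, and 900 − 92 = 808 = 8·101.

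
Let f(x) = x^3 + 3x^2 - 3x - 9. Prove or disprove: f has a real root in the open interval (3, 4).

f has no root in that interval.

f(3) = 36 and f(4) = 91, both positive, so a sign-change argument is unavailable; we show f keeps this sign on the whole interval.
Shift to the endpoint 3: with x = 3 + u (0 < u < 1), one computes f(3 + u) = u^3 + 12u^2 + 42u + 36.
The nonzero coefficients here are all positive, so for u > 0 every term is positive (or zero), and the constant term 36 is strictly positive.
Therefore f(x) > 0 throughout (3, 4), and f has no zero there.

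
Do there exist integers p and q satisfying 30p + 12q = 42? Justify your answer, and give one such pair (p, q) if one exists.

p = 1, q = 1

Every value of 30p + 12q is a multiple of gcd(30, 12) = 6; since 6 ∣ 42, solutions exist.
Dividing through by 6 reduces the equation to 5p + 2q = 7.
Dividing repeatedly: 5 = 2·2 + 1, 2 = 2·1 + 0.
Working back up the chain: 1 = 5 − 2·2. So 5·1 + 2·(-2) = 1.
Scaling by 7 gives the particular solution (p, q) = (7, -14).
Subtracting 3·2 from p and adding 3·5 to q gives the tidier solution (1, 1).
Indeed 30·1 + 12·1 = 30 + 12 = 42.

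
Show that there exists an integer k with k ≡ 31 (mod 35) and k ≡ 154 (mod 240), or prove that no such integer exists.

Both moduli are multiples of 5 = gcd(35, 240), so any solution would satisfy k ≡ 31 and k ≡ 154 modulo 5 simultaneously.
However 31 ≡ 1 and 154 ≡ 4 (mod 5), and 1 ≠ 4.
Hence the system has no solution.

No, no such integer exists.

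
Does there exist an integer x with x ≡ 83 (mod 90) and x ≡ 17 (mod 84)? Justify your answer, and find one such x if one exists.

x = 353

The moduli are not coprime: gcd(90, 84) = 6. Compatibility requires 6 ∣ (17 − 83) = -66, which holds, so solutions exist.
The integers ≡ 83 (mod 90) are 83, 173, 263, 353, …; their remainders mod 84 are 83, 5, 11, 17, so x = 353 is the first that is ≡ 17 (mod 84).
Indeed 353 ≡ 83 (mod 90) and 353 ≡ 17 (mod 84).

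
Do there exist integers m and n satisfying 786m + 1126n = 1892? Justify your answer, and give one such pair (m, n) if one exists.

m = 266, n = -184

Every value of 786m + 1126n is a multiple of gcd(786, 1126) = 2; since 2 ∣ 1892, solutions exist.
Dividing through by 2 reduces the equation to 393m + 563n = 946.
Euclidean algorithm: 563 = 1·393 + 170, 393 = 2·170 + 53, 170 = 3·53 + 11, 53 = 4·11 + 9, 11 = 1·9 + 2, 9 = 4·2 + 1, 2 = 2·1 + 0.
Back-substituting, 1 = 9 − 4·2 = 9 − 4·(11 − 1·9) = −4·11 + 5·9 = −4·11 + 5·(53 − 4·11) = 5·53 − 24·11 = 5·53 − 24·(170 − 3·53) = −24·170 + 77·53 = −24·170 + 77·(393 − 2·170) = 77·393 − 178·170 = 77·393 − 178·(563 − 1·393) = −178·563 + 255·393; that is, 393·255 + 563·(-178) = 1.
Scaling by 946 gives the particular solution (m, n) = (241230, -168388).
Subtracting 428·563 from m and adding 428·393 to n gives the tidier solution (266, -184).
Indeed 786·266 + 1126·(-184) = 209076 − 207184 = 1892.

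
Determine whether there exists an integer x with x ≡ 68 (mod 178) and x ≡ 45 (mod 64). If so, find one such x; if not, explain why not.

gcd(178, 64) = 2. If x ≡ 68 (mod 178) and x ≡ 45 (mod 64), then x ≡ 68 (mod 2) and x ≡ 45 (mod 2).
These are incompatible: 68 − 45 = 23 is not divisible by 2.
Hence the system has no solution.

No such integer exists.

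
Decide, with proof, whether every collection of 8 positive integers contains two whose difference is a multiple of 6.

There are exactly 6 possible remainders on division by 6.
Placing 8 integers into 6 classes, some class receives at least two — say a and b.
Equal remainders mean a − b ≡ 0 (mod 6), so 6 divides their difference.

Yes.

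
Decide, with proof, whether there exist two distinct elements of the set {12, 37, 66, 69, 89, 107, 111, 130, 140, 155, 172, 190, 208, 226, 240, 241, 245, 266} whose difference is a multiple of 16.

12 and 140 are such a pair.

12 mod 16 = 12 and 140 mod 16 = 12, so 140 − 12 = 128 = 8·16.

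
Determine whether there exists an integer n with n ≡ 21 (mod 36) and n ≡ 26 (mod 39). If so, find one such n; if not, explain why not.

Reduce both congruences modulo 3, which divides 36 and 39: they say n ≡ 21 (mod 3) and n ≡ 26 (mod 3).
These are incompatible: 21 − 26 = -5 is not divisible by 3.
Therefore no such n exists.

There is no such integer.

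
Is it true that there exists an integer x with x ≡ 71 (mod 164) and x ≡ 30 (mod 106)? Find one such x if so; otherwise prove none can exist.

There is no such integer.

gcd(164, 106) = 2. If x ≡ 71 (mod 164) and x ≡ 30 (mod 106), then x ≡ 71 (mod 2) and x ≡ 30 (mod 2).
These are incompatible: 71 − 30 = 41 is not divisible by 2.
So no integer satisfies both congruences.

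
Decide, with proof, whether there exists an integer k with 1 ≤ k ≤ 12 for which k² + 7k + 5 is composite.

k = 8

At k = 8: 8² + 7·8 + 5 = 125 = 5·25, which is composite.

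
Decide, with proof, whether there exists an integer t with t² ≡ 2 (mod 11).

No such integer exists.

Computing t² mod 11 for t = 0, 1, …, 5 (enough, by the symmetry t ↦ 11 − t) gives 0, 1, 4, 9, 5, 3.
So the quadratic residues mod 11 are {0, 1, 3, 4, 5, 9}, and 2 is not among them.
Therefore t² ≡ 2 (mod 11) has no solution.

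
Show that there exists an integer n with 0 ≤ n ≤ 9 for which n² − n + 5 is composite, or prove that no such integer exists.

n = 6

At n = 6: 6² − 6 + 5 = 35 = 5·7, which is composite.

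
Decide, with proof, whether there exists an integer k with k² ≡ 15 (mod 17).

k = 10

k = 10 works: 10² = 100, and 100 − 15 = 85 = 5·17.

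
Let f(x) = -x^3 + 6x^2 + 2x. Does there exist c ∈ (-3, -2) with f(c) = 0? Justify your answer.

f(-3) = 75 and f(-2) = 28, both positive, so a sign-change argument is unavailable; we show f keeps this sign on the whole interval.
Substitute x = -2 − u, where 0 < u < 1 on the interval. Expanding, f(-2 − u) = u^3 + 12u^2 + 34u + 28.
All 4 nonzero coefficients of this polynomial in u are positive; hence for u > 0 the value is a sum of positive terms (the constant 28 among them).
So f is strictly positive on (-3, -2); no root exists in the interval.

f has no root in that interval.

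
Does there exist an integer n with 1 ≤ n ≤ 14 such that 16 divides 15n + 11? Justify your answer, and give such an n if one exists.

n = 11

At n = 11 we get 15·11 + 11 = 176, and 176 = 16·11.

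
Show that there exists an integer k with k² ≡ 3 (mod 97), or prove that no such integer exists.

k = 10 works: 10² = 100, and 100 − 3 = 97 = 1·97.

k = 10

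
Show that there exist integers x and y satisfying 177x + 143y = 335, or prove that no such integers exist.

x = 115, y = -140

177 and 143 are coprime, so 177x + 143y ranges over all of ℤ.
Euclidean algorithm: 177 = 1·143 + 34, 143 = 4·34 + 7, 34 = 4·7 + 6, 7 = 1·6 + 1, 6 = 6·1 + 0.
Unwinding: 1 = 7 − 1·6 = 7 − (34 − 4·7) = −34 + 5·7 = −34 + 5·(143 − 4·34) = 5·143 − 21·34 = 5·143 − 21·(177 − 1·143) = −21·177 + 26·143, i.e. 177·(-21) + 143·26 = 1.
Times 335: 177·(-7035) + 143·8710 = 335, so (-7035, 8710) solves it.
The general solution is x = -7035 + 143k, y = 8710 − 177k; taking k = 50 gives the smaller pair x = 115, y = -140.
Indeed 177·115 + 143·(-140) = 20355 − 20020 = 335.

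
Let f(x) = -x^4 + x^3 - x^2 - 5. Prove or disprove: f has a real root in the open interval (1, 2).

No.

f(1) = -6 and f(2) = -17, both negative, so a sign-change argument is unavailable; we show f keeps this sign on the whole interval.
Substitute x = 1 + u, where 0 < u < 1 on the interval. Expanding, f(1 + u) = -u^4 - 3u^3 - 4u^2 - 3u - 6.
The nonzero coefficients here are all negative, so for u > 0 every term is negative (or zero), and the constant term -6 is strictly negative.
Therefore f(x) < 0 throughout (1, 2), and f has no zero there.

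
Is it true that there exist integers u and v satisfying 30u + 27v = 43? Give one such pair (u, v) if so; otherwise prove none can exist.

No, no such integers exist.

Both 30 and 27 are divisible by gcd(30, 27) = 3, hence so is any combination 30u + 27v.
But 43 = 3·14 + 1, so 3 ∤ 43.
Therefore 30u + 27v = 43 has no solution in integers.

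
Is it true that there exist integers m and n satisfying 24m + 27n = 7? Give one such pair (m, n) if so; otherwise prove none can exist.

There are no such integers.

Both 24 and 27 are divisible by gcd(24, 27) = 3, hence so is any combination 24m + 27n.
However 7 leaves remainder 1 on division by 3.
So the equation is unsolvable over ℤ.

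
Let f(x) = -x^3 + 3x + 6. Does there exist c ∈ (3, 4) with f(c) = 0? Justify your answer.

f(3) = -12 and f(4) = -46, both negative, so a sign-change argument is unavailable; we show f keeps this sign on the whole interval.
Substitute x = 3 + u, where 0 < u < 1 on the interval. Expanding, f(3 + u) = -u^3 - 9u^2 - 24u - 12.
All 4 nonzero coefficients of this polynomial in u are negative; hence for u > 0 the value is a sum of negative terms (the constant -12 among them).
Therefore f(x) < 0 throughout (3, 4), and f has no zero there.

No.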